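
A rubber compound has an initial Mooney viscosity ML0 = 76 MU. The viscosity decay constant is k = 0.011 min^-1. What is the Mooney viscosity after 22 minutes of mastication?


ML = ML0 * exp(-k * t)
ML = 76 * exp(-0.011 * 22)
ML = 76 * 0.7851
ML = 59.66 MU

59.66 MU


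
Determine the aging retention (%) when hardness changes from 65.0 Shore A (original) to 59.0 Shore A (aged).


Retention = aged / original * 100
= 59.0 / 65.0 * 100
= 90.8%

90.8%


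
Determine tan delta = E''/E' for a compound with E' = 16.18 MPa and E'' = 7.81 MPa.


tan delta = E'' / E'
= 7.81 / 16.18
= 0.4827

tan delta = 0.4827


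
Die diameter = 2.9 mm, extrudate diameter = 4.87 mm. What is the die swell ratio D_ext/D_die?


Die swell ratio = D_extrudate / D_die
= 4.87 / 2.9
= 1.679

Die swell = 1.679


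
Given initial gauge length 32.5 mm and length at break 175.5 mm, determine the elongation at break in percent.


Elongation = (Lf - L0) / L0 * 100
= (175.5 - 32.5) / 32.5 * 100
= 143.0 / 32.5 * 100
= 440.0%

440.0%


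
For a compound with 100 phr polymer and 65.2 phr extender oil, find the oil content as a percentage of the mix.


Oil % = oil / (100 + oil) * 100
= 65.2 / (100 + 65.2) * 100
= 65.2 / 165.2 * 100
= 39.47%

39.47%


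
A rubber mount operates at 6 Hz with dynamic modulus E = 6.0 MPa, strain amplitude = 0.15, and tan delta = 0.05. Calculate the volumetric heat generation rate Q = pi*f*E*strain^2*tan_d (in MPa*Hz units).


Q = pi * f * E * strain^2 * tan_d
= pi * 6 * 6.0 * 0.15^2 * 0.05
= pi * 6 * 6.0 * 0.0225 * 0.05
= 0.1272

Q = 0.1272


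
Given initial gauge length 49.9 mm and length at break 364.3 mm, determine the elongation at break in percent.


Elongation = (Lf - L0) / L0 * 100
= (364.3 - 49.9) / 49.9 * 100
= 314.4 / 49.9 * 100
= 630.1%

630.1%


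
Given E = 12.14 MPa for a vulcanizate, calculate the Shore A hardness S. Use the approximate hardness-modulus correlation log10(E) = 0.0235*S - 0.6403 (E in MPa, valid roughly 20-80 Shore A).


log10(E) = 0.0235*S - 0.6403  =>  S = (log10(E) + 0.6403) / 0.0235
log10(12.14) = 1.084219
S = (1.084219 + 0.6403) / 0.0235 = 1.724519 / 0.0235
S = 73.4

Shore A = 73.4


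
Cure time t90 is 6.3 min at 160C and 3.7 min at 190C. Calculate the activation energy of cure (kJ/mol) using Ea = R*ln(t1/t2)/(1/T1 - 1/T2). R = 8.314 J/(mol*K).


T1 = 433.15 K, T2 = 463.15 K
1/T1 - 1/T2 = 1.4954e-04
ln(t1/t2) = ln(6.3/3.7) = 0.5322
Ea = 8.314 * 0.5322 / 1.4954e-04 = 29589.4807 J/mol
Ea = 29.59 kJ/mol

29.59 kJ/mol


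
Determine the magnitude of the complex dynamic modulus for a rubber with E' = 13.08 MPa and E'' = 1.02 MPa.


|E*| = sqrt(E'^2 + E''^2)
= sqrt(13.08^2 + 1.02^2)
= sqrt(171.0864 + 1.0404)
= 13.12 MPa

13.12 MPa


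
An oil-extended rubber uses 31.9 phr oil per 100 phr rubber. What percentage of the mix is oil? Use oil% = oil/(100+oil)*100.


Oil % = oil / (100 + oil) * 100
= 31.9 / (100 + 31.9) * 100
= 31.9 / 131.9 * 100
= 24.18%

24.18%


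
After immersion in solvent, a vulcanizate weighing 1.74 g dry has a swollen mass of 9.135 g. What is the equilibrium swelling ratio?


Q = W_swollen / W_dry
Q = 9.135 / 1.74
Q = 5.25

Q = 5.25


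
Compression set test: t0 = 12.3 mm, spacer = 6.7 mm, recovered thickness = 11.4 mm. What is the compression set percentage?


CS = (t0 - recovered) / (t0 - ts) * 100
= (12.3 - 11.4) / (12.3 - 6.7) * 100
= 0.9 / 5.6 * 100
= 16.1%

16.1%


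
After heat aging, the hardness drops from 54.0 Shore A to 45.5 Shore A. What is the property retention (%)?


Retention = aged / original * 100
= 45.5 / 54.0 * 100
= 84.3%

84.3%


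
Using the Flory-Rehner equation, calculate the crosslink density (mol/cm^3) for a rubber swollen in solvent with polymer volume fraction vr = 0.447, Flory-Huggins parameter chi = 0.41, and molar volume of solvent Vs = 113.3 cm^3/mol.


ln(1 - vr) = ln(1 - 0.447) = -0.5924
Numerator = -((-0.5924) + 0.447 + 0.41 * 0.447^2) = 0.0635
Denominator = 113.3 * (0.447^(1/3) - 0.447/2) = 61.3069
nu = 0.0635 / 61.3069 = 0.0010 mol/cm^3

0.0010 mol/cm^3


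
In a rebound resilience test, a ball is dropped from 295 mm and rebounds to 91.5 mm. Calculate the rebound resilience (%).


Resilience = h_rebound / h_drop * 100
= 91.5 / 295 * 100
= 31.0%

31.0%


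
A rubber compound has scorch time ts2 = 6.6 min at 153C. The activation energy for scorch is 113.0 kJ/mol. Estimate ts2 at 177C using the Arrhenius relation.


Convert temperatures: T1 = 153 + 273.15 = 426.15 K, T2 = 177 + 273.15 = 450.15 K
ts2_new = 6.6 * exp(113000 / 8.314 * (1/450.15 - 1/426.15))
1/T2 - 1/T1 = -1.2511e-04
ts2_new = 1.21 min

1.21 min


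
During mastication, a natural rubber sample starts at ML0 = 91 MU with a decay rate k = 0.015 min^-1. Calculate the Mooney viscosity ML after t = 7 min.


ML = ML0 * exp(-k * t)
ML = 91 * exp(-0.015 * 7)
ML = 91 * 0.9003
ML = 81.93 MU

81.93 MU


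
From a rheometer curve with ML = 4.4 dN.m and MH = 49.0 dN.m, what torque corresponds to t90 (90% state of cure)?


M90 = ML + 0.9 * (MH - ML)
M90 = 4.4 + 0.9 * (49.0 - 4.4)
M90 = 4.4 + 0.9 * 44.6
M90 = 44.54 dN.m

44.54 dN.m


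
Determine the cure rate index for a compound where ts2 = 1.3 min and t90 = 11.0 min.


CRI = 100 / (t90 - ts2)
= 100 / (11.0 - 1.3)
= 100 / 9.7
= 10.31 min^-1

10.31 min^-1


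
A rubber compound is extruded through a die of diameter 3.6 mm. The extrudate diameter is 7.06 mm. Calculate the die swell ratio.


Die swell ratio = D_extrudate / D_die
= 7.06 / 3.6
= 1.961

Die swell = 1.961


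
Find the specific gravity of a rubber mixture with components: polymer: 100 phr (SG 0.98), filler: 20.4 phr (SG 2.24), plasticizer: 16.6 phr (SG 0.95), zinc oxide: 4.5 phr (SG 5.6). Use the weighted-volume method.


Sum of weights = 141.5
Volume contributions:
  polymer: 100/0.98 = 102.0408
  filler: 20.4/2.24 = 9.1071
  plasticizer: 16.6/0.95 = 17.4737
  zinc oxide: 4.5/5.6 = 0.8036
Sum of volumes = 129.4252
SG = 141.5 / 129.4252 = 1.093

SG = 1.093


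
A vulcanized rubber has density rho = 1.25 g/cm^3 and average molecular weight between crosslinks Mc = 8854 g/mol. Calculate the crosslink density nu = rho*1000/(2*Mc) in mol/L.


nu = rho * 1000 / (2 * Mc)
nu = 1.25 * 1000 / (2 * 8854)
nu = 1250.0 / 17708
nu = 0.0706 mol/L

0.0706 mol/L


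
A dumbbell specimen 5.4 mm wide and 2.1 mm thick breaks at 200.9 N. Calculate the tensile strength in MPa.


Area = width * thickness = 5.4 * 2.1 = 11.34 mm^2
TS = force / area = 200.9 / 11.34 = 17.72 MPa

17.72 MPa


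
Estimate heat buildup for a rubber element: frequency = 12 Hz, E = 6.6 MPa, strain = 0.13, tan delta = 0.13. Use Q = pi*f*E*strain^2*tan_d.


Q = pi * f * E * strain^2 * tan_d
= pi * 12 * 6.6 * 0.13^2 * 0.13
= pi * 12 * 6.6 * 0.0169 * 0.13
= 0.5466

Q = 0.5466


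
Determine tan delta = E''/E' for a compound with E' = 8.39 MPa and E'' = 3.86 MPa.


tan delta = E'' / E'
= 3.86 / 8.39
= 0.4601

tan delta = 0.4601


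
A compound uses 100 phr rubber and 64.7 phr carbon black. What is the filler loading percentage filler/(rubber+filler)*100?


Filler % = filler / (rubber + filler) * 100
= 64.7 / (100 + 64.7) * 100
= 64.7 / 164.7 * 100
= 39.28%

39.28%


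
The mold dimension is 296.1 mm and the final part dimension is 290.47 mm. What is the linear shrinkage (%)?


Shrinkage = (mold - part) / mold * 100
= (296.1 - 290.47) / 296.1 * 100
= 5.63 / 296.1 * 100
= 1.9%

1.9%


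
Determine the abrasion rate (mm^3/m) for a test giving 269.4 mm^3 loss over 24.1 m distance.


Rate = volume_loss / distance
= 269.4 / 24.1
= 11.178 mm^3/m

11.178 mm^3/m


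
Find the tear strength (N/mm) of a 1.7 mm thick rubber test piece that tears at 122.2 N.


Tear strength = force / thickness
= 122.2 / 1.7
= 71.88 N/mm

71.88 N/mm


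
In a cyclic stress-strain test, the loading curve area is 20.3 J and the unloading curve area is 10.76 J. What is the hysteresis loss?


Hysteresis loss = loading - unloading
= 20.3 - 10.76
= 9.54 J

9.54 J


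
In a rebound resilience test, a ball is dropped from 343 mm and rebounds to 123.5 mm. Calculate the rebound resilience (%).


Resilience = h_rebound / h_drop * 100
= 123.5 / 343 * 100
= 36.0%

36.0%


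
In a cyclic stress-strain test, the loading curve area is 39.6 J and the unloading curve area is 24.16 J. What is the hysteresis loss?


Hysteresis loss = loading - unloading
= 39.6 - 24.16
= 15.44 J

15.44 J


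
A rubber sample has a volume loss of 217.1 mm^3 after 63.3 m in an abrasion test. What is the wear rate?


Rate = volume_loss / distance
= 217.1 / 63.3
= 3.43 mm^3/m

3.43 mm^3/m


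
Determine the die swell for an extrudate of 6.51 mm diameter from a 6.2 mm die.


Die swell ratio = D_extrudate / D_die
= 6.51 / 6.2
= 1.05

Die swell = 1.05


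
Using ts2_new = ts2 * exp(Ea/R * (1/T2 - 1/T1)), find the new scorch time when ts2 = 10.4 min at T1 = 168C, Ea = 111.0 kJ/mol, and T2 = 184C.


Convert temperatures: T1 = 168 + 273.15 = 441.15 K, T2 = 184 + 273.15 = 457.15 K
ts2_new = 10.4 * exp(111000 / 8.314 * (1/457.15 - 1/441.15))
1/T2 - 1/T1 = -7.9337e-05
ts2_new = 3.61 min

3.61 min


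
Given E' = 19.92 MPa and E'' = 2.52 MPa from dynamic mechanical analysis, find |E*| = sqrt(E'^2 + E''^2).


|E*| = sqrt(E'^2 + E''^2)
= sqrt(19.92^2 + 2.52^2)
= sqrt(396.8064 + 6.3504)
= 20.079 MPa

20.079 MPa


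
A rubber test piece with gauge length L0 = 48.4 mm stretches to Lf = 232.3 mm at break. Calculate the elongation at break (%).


Elongation = (Lf - L0) / L0 * 100
= (232.3 - 48.4) / 48.4 * 100
= 183.9 / 48.4 * 100
= 380.0%

380.0%


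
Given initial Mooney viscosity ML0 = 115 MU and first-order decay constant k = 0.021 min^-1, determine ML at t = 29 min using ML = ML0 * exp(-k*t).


ML = ML0 * exp(-k * t)
ML = 115 * exp(-0.021 * 29)
ML = 115 * 0.5439
ML = 62.55 MU

62.55 MU


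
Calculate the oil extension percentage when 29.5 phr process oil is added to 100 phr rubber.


Oil % = oil / (100 + oil) * 100
= 29.5 / (100 + 29.5) * 100
= 29.5 / 129.5 * 100
= 22.78%

22.78%


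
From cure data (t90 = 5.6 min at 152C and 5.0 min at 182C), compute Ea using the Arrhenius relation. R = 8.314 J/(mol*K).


T1 = 425.15 K, T2 = 455.15 K
1/T1 - 1/T2 = 1.5503e-04
ln(t1/t2) = ln(5.6/5.0) = 0.1133
Ea = 8.314 * 0.1133 / 1.5503e-04 = 6077.5053 J/mol
Ea = 6.08 kJ/mol

6.08 kJ/mol


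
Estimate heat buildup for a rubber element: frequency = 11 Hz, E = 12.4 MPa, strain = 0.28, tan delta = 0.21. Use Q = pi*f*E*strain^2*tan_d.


Q = pi * f * E * strain^2 * tan_d
= pi * 11 * 12.4 * 0.28^2 * 0.21
= pi * 11 * 12.4 * 0.0784 * 0.21
= 7.0550

Q = 7.0550


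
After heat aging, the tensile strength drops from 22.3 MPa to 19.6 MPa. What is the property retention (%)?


Retention = aged / original * 100
= 19.6 / 22.3 * 100
= 87.9%

87.9%


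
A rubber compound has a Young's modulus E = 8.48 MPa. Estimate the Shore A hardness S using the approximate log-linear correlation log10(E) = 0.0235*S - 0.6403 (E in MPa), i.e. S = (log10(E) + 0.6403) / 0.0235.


log10(E) = 0.0235*S - 0.6403  =>  S = (log10(E) + 0.6403) / 0.0235
log10(8.48) = 0.928396
S = (0.928396 + 0.6403) / 0.0235 = 1.568696 / 0.0235
S = 66.8

Shore A = 66.8


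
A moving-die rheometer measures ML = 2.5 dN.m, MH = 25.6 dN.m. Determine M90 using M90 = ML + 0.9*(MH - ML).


M90 = ML + 0.9 * (MH - ML)
M90 = 2.5 + 0.9 * (25.6 - 2.5)
M90 = 2.5 + 0.9 * 23.1
M90 = 23.29 dN.m

23.29 dN.m


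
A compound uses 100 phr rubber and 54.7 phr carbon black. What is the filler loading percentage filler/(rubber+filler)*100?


Filler % = filler / (rubber + filler) * 100
= 54.7 / (100 + 54.7) * 100
= 54.7 / 154.7 * 100
= 35.36%

35.36%


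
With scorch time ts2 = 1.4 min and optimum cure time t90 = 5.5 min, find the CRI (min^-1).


CRI = 100 / (t90 - ts2)
= 100 / (5.5 - 1.4)
= 100 / 4.1
= 24.39 min^-1

24.39 min^-1


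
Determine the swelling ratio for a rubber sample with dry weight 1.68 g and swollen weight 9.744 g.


Q = W_swollen / W_dry
Q = 9.744 / 1.68
Q = 5.8

Q = 5.8


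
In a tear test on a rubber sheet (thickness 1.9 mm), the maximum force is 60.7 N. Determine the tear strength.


Tear strength = force / thickness
= 60.7 / 1.9
= 31.95 N/mm

31.95 N/mm


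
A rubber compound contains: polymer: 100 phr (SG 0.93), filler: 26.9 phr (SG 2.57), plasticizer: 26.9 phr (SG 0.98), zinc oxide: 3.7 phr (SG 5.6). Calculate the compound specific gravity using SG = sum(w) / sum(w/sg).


Sum of weights = 157.5
Volume contributions:
  polymer: 100/0.93 = 107.5269
  filler: 26.9/2.57 = 10.4669
  plasticizer: 26.9/0.98 = 27.4490
  zinc oxide: 3.7/5.6 = 0.6607
Sum of volumes = 146.1035
SG = 157.5 / 146.1035 = 1.078

SG = 1.078


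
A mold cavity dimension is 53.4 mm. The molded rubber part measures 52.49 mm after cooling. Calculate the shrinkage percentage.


Shrinkage = (mold - part) / mold * 100
= (53.4 - 52.49) / 53.4 * 100
= 0.91 / 53.4 * 100
= 1.7%

1.7%


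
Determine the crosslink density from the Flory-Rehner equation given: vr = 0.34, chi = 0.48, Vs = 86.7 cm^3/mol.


ln(1 - vr) = ln(1 - 0.34) = -0.4155
Numerator = -((-0.4155) + 0.34 + 0.48 * 0.34^2) = 0.0200
Denominator = 86.7 * (0.34^(1/3) - 0.34/2) = 45.7735
nu = 0.0200 / 45.7735 = 4.3753e-04 mol/cm^3

4.3753e-04 mol/cm^3


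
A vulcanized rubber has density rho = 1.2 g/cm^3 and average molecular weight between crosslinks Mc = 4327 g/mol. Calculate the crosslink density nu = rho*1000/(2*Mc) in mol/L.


nu = rho * 1000 / (2 * Mc)
nu = 1.2 * 1000 / (2 * 4327)
nu = 1200.0 / 8654
nu = 0.1387 mol/L

0.1387 mol/L


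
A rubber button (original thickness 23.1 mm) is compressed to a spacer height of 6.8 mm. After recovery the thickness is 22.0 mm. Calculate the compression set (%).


CS = (t0 - recovered) / (t0 - ts) * 100
= (23.1 - 22.0) / (23.1 - 6.8) * 100
= 1.1 / 16.3 * 100
= 6.7%

6.7%


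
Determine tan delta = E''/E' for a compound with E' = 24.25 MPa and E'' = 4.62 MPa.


tan delta = E'' / E'
= 4.62 / 24.25
= 0.1905

tan delta = 0.1905


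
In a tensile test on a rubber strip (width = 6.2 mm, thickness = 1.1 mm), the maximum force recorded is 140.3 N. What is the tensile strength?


Area = width * thickness = 6.2 * 1.1 = 6.82 mm^2
TS = force / area = 140.3 / 6.82 = 20.57 MPa

20.57 MPa


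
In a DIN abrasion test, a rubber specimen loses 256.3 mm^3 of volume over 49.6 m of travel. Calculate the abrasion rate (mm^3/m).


Rate = volume_loss / distance
= 256.3 / 49.6
= 5.167 mm^3/m

5.167 mm^3/m


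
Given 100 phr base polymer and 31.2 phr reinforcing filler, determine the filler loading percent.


Filler % = filler / (rubber + filler) * 100
= 31.2 / (100 + 31.2) * 100
= 31.2 / 131.2 * 100
= 23.78%

23.78%


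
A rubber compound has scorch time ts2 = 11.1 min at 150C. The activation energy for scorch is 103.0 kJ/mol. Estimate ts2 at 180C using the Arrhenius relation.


Convert temperatures: T1 = 150 + 273.15 = 423.15 K, T2 = 180 + 273.15 = 453.15 K
ts2_new = 11.1 * exp(103000 / 8.314 * (1/453.15 - 1/423.15))
1/T2 - 1/T1 = -1.5645e-04
ts2_new = 1.6 min

1.6 min


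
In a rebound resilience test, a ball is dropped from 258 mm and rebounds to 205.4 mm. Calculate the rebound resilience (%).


Resilience = h_rebound / h_drop * 100
= 205.4 / 258 * 100
= 79.6%

79.6%


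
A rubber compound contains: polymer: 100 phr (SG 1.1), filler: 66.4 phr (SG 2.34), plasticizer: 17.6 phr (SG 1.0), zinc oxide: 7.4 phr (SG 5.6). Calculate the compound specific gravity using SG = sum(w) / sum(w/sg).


Sum of weights = 191.4
Volume contributions:
  polymer: 100/1.1 = 90.9091
  filler: 66.4/2.34 = 28.3761
  plasticizer: 17.6/1.0 = 17.6000
  zinc oxide: 7.4/5.6 = 1.3214
Sum of volumes = 138.2066
SG = 191.4 / 138.2066 = 1.385

SG = 1.385


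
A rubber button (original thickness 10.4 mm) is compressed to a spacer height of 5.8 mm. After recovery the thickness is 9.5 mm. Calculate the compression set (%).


CS = (t0 - recovered) / (t0 - ts) * 100
= (10.4 - 9.5) / (10.4 - 5.8) * 100
= 0.9 / 4.6 * 100
= 19.6%

19.6%


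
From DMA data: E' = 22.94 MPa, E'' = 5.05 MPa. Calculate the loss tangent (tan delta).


tan delta = E'' / E'
= 5.05 / 22.94
= 0.2201

tan delta = 0.2201


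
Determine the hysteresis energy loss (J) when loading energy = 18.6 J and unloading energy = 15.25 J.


Hysteresis loss = loading - unloading
= 18.6 - 15.25
= 3.35 J

3.35 J


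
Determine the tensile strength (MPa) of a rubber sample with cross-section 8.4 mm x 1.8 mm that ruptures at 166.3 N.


Area = width * thickness = 8.4 * 1.8 = 15.12 mm^2
TS = force / area = 166.3 / 15.12 = 11.0 MPa

11.0 MPa


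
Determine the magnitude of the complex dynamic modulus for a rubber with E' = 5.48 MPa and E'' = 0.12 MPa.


|E*| = sqrt(E'^2 + E''^2)
= sqrt(5.48^2 + 0.12^2)
= sqrt(30.0304 + 0.0144)
= 5.481 MPa

5.481 MPa


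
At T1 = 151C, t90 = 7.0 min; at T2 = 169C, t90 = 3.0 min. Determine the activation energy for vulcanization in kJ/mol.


T1 = 424.15 K, T2 = 442.15 K
1/T1 - 1/T2 = 9.5981e-05
ln(t1/t2) = ln(7.0/3.0) = 0.8473
Ea = 8.314 * 0.8473 / 9.5981e-05 = 73394.3664 J/mol
Ea = 73.39 kJ/mol

73.39 kJ/mol


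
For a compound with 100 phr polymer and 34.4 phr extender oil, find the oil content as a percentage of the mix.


Oil % = oil / (100 + oil) * 100
= 34.4 / (100 + 34.4) * 100
= 34.4 / 134.4 * 100
= 25.6%

25.6%


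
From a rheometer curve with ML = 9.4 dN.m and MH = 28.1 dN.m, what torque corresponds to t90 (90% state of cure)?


M90 = ML + 0.9 * (MH - ML)
M90 = 9.4 + 0.9 * (28.1 - 9.4)
M90 = 9.4 + 0.9 * 18.7
M90 = 26.23 dN.m

26.23 dN.m


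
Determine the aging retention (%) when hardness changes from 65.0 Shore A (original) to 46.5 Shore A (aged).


Retention = aged / original * 100
= 46.5 / 65.0 * 100
= 71.5%

71.5%


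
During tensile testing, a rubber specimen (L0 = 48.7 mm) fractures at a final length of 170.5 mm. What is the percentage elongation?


Elongation = (Lf - L0) / L0 * 100
= (170.5 - 48.7) / 48.7 * 100
= 121.8 / 48.7 * 100
= 250.1%

250.1%


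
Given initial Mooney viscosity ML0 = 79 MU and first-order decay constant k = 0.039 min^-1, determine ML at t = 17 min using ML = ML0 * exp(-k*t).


ML = ML0 * exp(-k * t)
ML = 79 * exp(-0.039 * 17)
ML = 79 * 0.5153
ML = 40.71 MU

40.71 MU


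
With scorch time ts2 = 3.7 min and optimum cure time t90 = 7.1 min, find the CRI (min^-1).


CRI = 100 / (t90 - ts2)
= 100 / (7.1 - 3.7)
= 100 / 3.4
= 29.41 min^-1

29.41 min^-1


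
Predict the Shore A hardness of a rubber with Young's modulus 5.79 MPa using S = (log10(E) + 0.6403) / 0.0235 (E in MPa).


log10(E) = 0.0235*S - 0.6403  =>  S = (log10(E) + 0.6403) / 0.0235
log10(5.79) = 0.762679
S = (0.762679 + 0.6403) / 0.0235 = 1.402979 / 0.0235
S = 59.7

Shore A = 59.7


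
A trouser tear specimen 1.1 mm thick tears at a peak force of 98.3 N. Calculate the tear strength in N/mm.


Tear strength = force / thickness
= 98.3 / 1.1
= 89.36 N/mm

89.36 N/mm


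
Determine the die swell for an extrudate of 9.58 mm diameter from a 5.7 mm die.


Die swell ratio = D_extrudate / D_die
= 9.58 / 5.7
= 1.681

Die swell = 1.681


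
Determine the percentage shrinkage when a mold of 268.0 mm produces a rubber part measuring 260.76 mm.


Shrinkage = (mold - part) / mold * 100
= (268.0 - 260.76) / 268.0 * 100
= 7.24 / 268.0 * 100
= 2.7%

2.7%


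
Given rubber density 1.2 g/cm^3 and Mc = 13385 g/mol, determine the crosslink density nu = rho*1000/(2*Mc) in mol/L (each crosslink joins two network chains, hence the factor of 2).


nu = rho * 1000 / (2 * Mc)
nu = 1.2 * 1000 / (2 * 13385)
nu = 1200.0 / 26770
nu = 0.0448 mol/L

0.0448 mol/L


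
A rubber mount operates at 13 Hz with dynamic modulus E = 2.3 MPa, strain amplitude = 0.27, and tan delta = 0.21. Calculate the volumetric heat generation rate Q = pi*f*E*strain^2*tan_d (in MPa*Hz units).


Q = pi * f * E * strain^2 * tan_d
= pi * 13 * 2.3 * 0.27^2 * 0.21
= pi * 13 * 2.3 * 0.0729 * 0.21
= 1.4380

Q = 1.4380


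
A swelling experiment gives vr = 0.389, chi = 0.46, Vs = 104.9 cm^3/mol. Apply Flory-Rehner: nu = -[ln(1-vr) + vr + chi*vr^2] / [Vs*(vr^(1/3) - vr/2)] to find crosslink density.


ln(1 - vr) = ln(1 - 0.389) = -0.4927
Numerator = -((-0.4927) + 0.389 + 0.46 * 0.389^2) = 0.0341
Denominator = 104.9 * (0.389^(1/3) - 0.389/2) = 56.1728
nu = 0.0341 / 56.1728 = 6.0618e-04 mol/cm^3

6.0618e-04 mol/cm^3


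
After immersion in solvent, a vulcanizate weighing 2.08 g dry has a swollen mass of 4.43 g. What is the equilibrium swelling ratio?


Q = W_swollen / W_dry
Q = 4.43 / 2.08
Q = 2.13

Q = 2.13


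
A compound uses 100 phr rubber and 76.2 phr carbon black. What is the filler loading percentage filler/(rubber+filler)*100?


Filler % = filler / (rubber + filler) * 100
= 76.2 / (100 + 76.2) * 100
= 76.2 / 176.2 * 100
= 43.25%

43.25%


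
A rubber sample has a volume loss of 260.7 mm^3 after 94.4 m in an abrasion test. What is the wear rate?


Rate = volume_loss / distance
= 260.7 / 94.4
= 2.762 mm^3/m

2.762 mm^3/m


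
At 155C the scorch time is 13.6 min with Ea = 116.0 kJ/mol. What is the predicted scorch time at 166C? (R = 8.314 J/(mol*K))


Convert temperatures: T1 = 155 + 273.15 = 428.15 K, T2 = 166 + 273.15 = 439.15 K
ts2_new = 13.6 * exp(116000 / 8.314 * (1/439.15 - 1/428.15))
1/T2 - 1/T1 = -5.8504e-05
ts2_new = 6.01 min

6.01 min


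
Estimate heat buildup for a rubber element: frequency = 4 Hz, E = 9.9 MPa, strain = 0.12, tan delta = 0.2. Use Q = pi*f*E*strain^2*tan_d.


Q = pi * f * E * strain^2 * tan_d
= pi * 4 * 9.9 * 0.12^2 * 0.2
= pi * 4 * 9.9 * 0.0144 * 0.2
= 0.3583

Q = 0.3583


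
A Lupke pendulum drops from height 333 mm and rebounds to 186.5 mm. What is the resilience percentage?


Resilience = h_rebound / h_drop * 100
= 186.5 / 333 * 100
= 56.0%

56.0%


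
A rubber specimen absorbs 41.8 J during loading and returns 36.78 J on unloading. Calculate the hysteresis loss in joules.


Hysteresis loss = loading - unloading
= 41.8 - 36.78
= 5.02 J

5.02 J


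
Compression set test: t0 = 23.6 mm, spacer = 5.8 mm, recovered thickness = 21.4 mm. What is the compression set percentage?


CS = (t0 - recovered) / (t0 - ts) * 100
= (23.6 - 21.4) / (23.6 - 5.8) * 100
= 2.2 / 17.8 * 100
= 12.4%

12.4%


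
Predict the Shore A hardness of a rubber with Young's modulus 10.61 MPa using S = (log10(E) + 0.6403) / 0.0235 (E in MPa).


log10(E) = 0.0235*S - 0.6403  =>  S = (log10(E) + 0.6403) / 0.0235
log10(10.61) = 1.025715
S = (1.025715 + 0.6403) / 0.0235 = 1.666015 / 0.0235
S = 70.9

Shore A = 70.9


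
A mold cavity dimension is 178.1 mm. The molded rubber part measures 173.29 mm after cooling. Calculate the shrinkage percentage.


Shrinkage = (mold - part) / mold * 100
= (178.1 - 173.29) / 178.1 * 100
= 4.81 / 178.1 * 100
= 2.7%

2.7%


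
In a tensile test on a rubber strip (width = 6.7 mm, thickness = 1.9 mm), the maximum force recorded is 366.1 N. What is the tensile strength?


Area = width * thickness = 6.7 * 1.9 = 12.73 mm^2
TS = force / area = 366.1 / 12.73 = 28.76 MPa

28.76 MPa


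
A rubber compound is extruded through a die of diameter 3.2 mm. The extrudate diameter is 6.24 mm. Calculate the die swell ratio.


Die swell ratio = D_extrudate / D_die
= 6.24 / 3.2
= 1.95

Die swell = 1.95


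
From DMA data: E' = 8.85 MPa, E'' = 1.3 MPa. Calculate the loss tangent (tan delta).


tan delta = E'' / E'
= 1.3 / 8.85
= 0.1469

tan delta = 0.1469


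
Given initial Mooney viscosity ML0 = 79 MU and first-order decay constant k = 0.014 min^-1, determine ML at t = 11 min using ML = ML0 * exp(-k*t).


ML = ML0 * exp(-k * t)
ML = 79 * exp(-0.014 * 11)
ML = 79 * 0.8573
ML = 67.72 MU

67.72 MU


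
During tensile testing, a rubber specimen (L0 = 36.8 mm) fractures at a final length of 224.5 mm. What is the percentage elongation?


Elongation = (Lf - L0) / L0 * 100
= (224.5 - 36.8) / 36.8 * 100
= 187.7 / 36.8 * 100
= 510.1%

510.1%


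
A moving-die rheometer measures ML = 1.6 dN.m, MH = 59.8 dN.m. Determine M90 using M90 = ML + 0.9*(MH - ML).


M90 = ML + 0.9 * (MH - ML)
M90 = 1.6 + 0.9 * (59.8 - 1.6)
M90 = 1.6 + 0.9 * 58.2
M90 = 53.98 dN.m

53.98 dN.m


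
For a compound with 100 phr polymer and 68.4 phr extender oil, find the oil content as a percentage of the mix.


Oil % = oil / (100 + oil) * 100
= 68.4 / (100 + 68.4) * 100
= 68.4 / 168.4 * 100
= 40.62%

40.62%


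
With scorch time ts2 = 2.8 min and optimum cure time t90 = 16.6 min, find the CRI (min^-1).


CRI = 100 / (t90 - ts2)
= 100 / (16.6 - 2.8)
= 100 / 13.8
= 7.25 min^-1

7.25 min^-1


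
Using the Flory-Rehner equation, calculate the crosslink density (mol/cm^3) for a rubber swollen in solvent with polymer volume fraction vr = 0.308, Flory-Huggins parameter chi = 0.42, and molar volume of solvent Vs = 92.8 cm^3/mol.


ln(1 - vr) = ln(1 - 0.308) = -0.3682
Numerator = -((-0.3682) + 0.308 + 0.42 * 0.308^2) = 0.0203
Denominator = 92.8 * (0.308^(1/3) - 0.308/2) = 48.3795
nu = 0.0203 / 48.3795 = 4.2015e-04 mol/cm^3

4.2015e-04 mol/cm^3


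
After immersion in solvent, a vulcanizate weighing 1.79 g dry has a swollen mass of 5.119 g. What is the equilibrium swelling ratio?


Q = W_swollen / W_dry
Q = 5.119 / 1.79
Q = 2.86

Q = 2.86


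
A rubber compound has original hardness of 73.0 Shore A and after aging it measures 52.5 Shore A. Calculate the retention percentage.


Retention = aged / original * 100
= 52.5 / 73.0 * 100
= 71.9%

71.9%


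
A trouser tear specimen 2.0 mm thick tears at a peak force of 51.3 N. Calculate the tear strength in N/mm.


Tear strength = force / thickness
= 51.3 / 2.0
= 25.65 N/mm

25.65 N/mm


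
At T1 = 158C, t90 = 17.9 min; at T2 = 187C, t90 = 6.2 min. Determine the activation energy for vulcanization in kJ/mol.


T1 = 431.15 K, T2 = 460.15 K
1/T1 - 1/T2 = 1.4617e-04
ln(t1/t2) = ln(17.9/6.2) = 1.0603
Ea = 8.314 * 1.0603 / 1.4617e-04 = 60304.3585 J/mol
Ea = 60.3 kJ/mol

60.3 kJ/mol


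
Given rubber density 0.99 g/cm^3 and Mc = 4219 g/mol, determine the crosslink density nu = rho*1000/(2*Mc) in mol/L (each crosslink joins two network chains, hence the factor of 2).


nu = rho * 1000 / (2 * Mc)
nu = 0.99 * 1000 / (2 * 4219)
nu = 990.0 / 8438
nu = 0.1173 mol/L

0.1173 mol/L


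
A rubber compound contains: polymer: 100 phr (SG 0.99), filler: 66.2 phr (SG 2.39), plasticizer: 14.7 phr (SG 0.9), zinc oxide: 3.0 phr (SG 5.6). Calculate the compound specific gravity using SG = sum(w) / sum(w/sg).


Sum of weights = 183.9
Volume contributions:
  polymer: 100/0.99 = 101.0101
  filler: 66.2/2.39 = 27.6987
  plasticizer: 14.7/0.9 = 16.3333
  zinc oxide: 3.0/5.6 = 0.5357
Sum of volumes = 145.5779
SG = 183.9 / 145.5779 = 1.263

SG = 1.263


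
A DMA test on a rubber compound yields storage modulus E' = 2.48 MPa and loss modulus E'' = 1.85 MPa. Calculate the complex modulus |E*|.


|E*| = sqrt(E'^2 + E''^2)
= sqrt(2.48^2 + 1.85^2)
= sqrt(6.1504 + 3.4225)
= 3.094 MPa

3.094 MPa


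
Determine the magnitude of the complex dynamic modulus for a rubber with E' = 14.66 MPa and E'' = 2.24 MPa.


|E*| = sqrt(E'^2 + E''^2)
= sqrt(14.66^2 + 2.24^2)
= sqrt(214.9156 + 5.0176)
= 14.83 MPa

14.83 MPa


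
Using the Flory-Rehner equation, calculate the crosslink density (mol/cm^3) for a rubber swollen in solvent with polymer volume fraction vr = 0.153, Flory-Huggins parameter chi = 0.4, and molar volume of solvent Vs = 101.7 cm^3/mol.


ln(1 - vr) = ln(1 - 0.153) = -0.1661
Numerator = -((-0.1661) + 0.153 + 0.4 * 0.153^2) = 0.0037
Denominator = 101.7 * (0.153^(1/3) - 0.153/2) = 46.6140
nu = 0.0037 / 46.6140 = 7.9182e-05 mol/cm^3

7.9182e-05 mol/cm^3


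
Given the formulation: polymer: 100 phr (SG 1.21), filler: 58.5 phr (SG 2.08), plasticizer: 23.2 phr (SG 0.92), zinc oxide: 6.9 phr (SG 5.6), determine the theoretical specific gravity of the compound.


Sum of weights = 188.6
Volume contributions:
  polymer: 100/1.21 = 82.6446
  filler: 58.5/2.08 = 28.1250
  plasticizer: 23.2/0.92 = 25.2174
  zinc oxide: 6.9/5.6 = 1.2321
Sum of volumes = 137.2192
SG = 188.6 / 137.2192 = 1.374

SG = 1.374


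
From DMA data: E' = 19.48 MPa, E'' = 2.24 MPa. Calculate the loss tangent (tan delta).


tan delta = E'' / E'
= 2.24 / 19.48
= 0.115

tan delta = 0.115


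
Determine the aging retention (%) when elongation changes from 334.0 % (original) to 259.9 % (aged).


Retention = aged / original * 100
= 259.9 / 334.0 * 100
= 77.8%

77.8%


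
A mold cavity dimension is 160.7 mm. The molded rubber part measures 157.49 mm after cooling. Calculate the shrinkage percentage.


Shrinkage = (mold - part) / mold * 100
= (160.7 - 157.49) / 160.7 * 100
= 3.21 / 160.7 * 100
= 2.0%

2.0%


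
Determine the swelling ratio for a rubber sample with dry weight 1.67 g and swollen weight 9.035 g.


Q = W_swollen / W_dry
Q = 9.035 / 1.67
Q = 5.41

Q = 5.41


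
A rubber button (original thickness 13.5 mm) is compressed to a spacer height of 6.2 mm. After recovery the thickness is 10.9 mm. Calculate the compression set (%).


CS = (t0 - recovered) / (t0 - ts) * 100
= (13.5 - 10.9) / (13.5 - 6.2) * 100
= 2.6 / 7.3 * 100
= 35.6%

35.6%


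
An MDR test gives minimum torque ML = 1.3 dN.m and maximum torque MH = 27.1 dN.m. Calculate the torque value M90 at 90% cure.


M90 = ML + 0.9 * (MH - ML)
M90 = 1.3 + 0.9 * (27.1 - 1.3)
M90 = 1.3 + 0.9 * 25.8
M90 = 24.52 dN.m

24.52 dN.m


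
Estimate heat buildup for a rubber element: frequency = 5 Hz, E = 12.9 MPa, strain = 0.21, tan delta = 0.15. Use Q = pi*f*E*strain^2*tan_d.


Q = pi * f * E * strain^2 * tan_d
= pi * 5 * 12.9 * 0.21^2 * 0.15
= pi * 5 * 12.9 * 0.0441 * 0.15
= 1.3404

Q = 1.3404


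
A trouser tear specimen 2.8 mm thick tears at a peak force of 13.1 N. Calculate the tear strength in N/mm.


Tear strength = force / thickness
= 13.1 / 2.8
= 4.68 N/mm

4.68 N/mm


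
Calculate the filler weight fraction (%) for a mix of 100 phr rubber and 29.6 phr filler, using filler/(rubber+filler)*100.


Filler % = filler / (rubber + filler) * 100
= 29.6 / (100 + 29.6) * 100
= 29.6 / 129.6 * 100
= 22.84%

22.84%


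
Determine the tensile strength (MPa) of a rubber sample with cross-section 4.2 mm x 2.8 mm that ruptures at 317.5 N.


Area = width * thickness = 4.2 * 2.8 = 11.76 mm^2
TS = force / area = 317.5 / 11.76 = 27.0 MPa

27.0 MPa


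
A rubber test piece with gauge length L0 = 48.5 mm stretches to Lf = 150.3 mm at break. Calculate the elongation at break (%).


Elongation = (Lf - L0) / L0 * 100
= (150.3 - 48.5) / 48.5 * 100
= 101.8 / 48.5 * 100
= 209.9%

209.9%


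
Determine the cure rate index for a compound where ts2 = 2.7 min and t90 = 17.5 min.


CRI = 100 / (t90 - ts2)
= 100 / (17.5 - 2.7)
= 100 / 14.8
= 6.76 min^-1

6.76 min^-1


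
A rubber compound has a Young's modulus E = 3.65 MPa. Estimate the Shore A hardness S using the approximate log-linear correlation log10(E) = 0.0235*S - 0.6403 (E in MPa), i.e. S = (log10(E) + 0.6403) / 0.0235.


log10(E) = 0.0235*S - 0.6403  =>  S = (log10(E) + 0.6403) / 0.0235
log10(3.65) = 0.562293
S = (0.562293 + 0.6403) / 0.0235 = 1.202593 / 0.0235
S = 51.2

Shore A = 51.2


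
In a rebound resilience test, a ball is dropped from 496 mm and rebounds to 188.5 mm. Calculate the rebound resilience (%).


Resilience = h_rebound / h_drop * 100
= 188.5 / 496 * 100
= 38.0%

38.0%


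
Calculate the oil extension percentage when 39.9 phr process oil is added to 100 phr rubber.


Oil % = oil / (100 + oil) * 100
= 39.9 / (100 + 39.9) * 100
= 39.9 / 139.9 * 100
= 28.52%

28.52%


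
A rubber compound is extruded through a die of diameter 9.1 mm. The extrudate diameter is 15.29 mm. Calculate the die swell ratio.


Die swell ratio = D_extrudate / D_die
= 15.29 / 9.1
= 1.68

Die swell = 1.68


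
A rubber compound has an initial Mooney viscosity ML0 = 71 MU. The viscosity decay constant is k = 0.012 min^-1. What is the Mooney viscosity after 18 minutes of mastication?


ML = ML0 * exp(-k * t)
ML = 71 * exp(-0.012 * 18)
ML = 71 * 0.8057
ML = 57.21 MU

57.21 MU


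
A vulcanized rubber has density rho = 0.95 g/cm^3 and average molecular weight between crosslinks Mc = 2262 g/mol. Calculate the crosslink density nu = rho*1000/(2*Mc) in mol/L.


nu = rho * 1000 / (2 * Mc)
nu = 0.95 * 1000 / (2 * 2262)
nu = 950.0 / 4524
nu = 0.2100 mol/L

0.2100 mol/L


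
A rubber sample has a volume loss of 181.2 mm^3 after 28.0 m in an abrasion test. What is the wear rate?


Rate = volume_loss / distance
= 181.2 / 28.0
= 6.471 mm^3/m

6.471 mm^3/m


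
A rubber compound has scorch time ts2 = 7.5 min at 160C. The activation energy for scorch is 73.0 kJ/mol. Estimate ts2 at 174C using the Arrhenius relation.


Convert temperatures: T1 = 160 + 273.15 = 433.15 K, T2 = 174 + 273.15 = 447.15 K
ts2_new = 7.5 * exp(73000 / 8.314 * (1/447.15 - 1/433.15))
1/T2 - 1/T1 = -7.2283e-05
ts2_new = 3.98 min

3.98 min


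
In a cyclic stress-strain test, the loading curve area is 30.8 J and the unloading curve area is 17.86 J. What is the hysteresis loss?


Hysteresis loss = loading - unloading
= 30.8 - 17.86
= 12.94 J

12.94 J


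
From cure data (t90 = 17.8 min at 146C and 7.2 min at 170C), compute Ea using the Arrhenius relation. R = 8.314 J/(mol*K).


T1 = 419.15 K, T2 = 443.15 K
1/T1 - 1/T2 = 1.2921e-04
ln(t1/t2) = ln(17.8/7.2) = 0.9051
Ea = 8.314 * 0.9051 / 1.2921e-04 = 58240.3440 J/mol
Ea = 58.24 kJ/mol

58.24 kJ/mol


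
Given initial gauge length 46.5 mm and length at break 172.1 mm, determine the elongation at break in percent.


Elongation = (Lf - L0) / L0 * 100
= (172.1 - 46.5) / 46.5 * 100
= 125.6 / 46.5 * 100
= 270.1%

270.1%


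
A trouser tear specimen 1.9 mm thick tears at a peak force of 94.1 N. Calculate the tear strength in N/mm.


Tear strength = force / thickness
= 94.1 / 1.9
= 49.53 N/mm

49.53 N/mm


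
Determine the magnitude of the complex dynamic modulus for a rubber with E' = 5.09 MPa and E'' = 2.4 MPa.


|E*| = sqrt(E'^2 + E''^2)
= sqrt(5.09^2 + 2.4^2)
= sqrt(25.9081 + 5.7600)
= 5.627 MPa

5.627 MPa


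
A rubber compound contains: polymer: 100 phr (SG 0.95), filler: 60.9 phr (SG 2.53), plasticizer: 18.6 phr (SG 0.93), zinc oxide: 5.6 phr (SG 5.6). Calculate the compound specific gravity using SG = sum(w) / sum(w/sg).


Sum of weights = 185.1
Volume contributions:
  polymer: 100/0.95 = 105.2632
  filler: 60.9/2.53 = 24.0711
  plasticizer: 18.6/0.93 = 20.0000
  zinc oxide: 5.6/5.6 = 1.0000
Sum of volumes = 150.3343
SG = 185.1 / 150.3343 = 1.231

SG = 1.231


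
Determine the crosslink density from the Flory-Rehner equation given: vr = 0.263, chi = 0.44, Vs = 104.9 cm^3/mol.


ln(1 - vr) = ln(1 - 0.263) = -0.3052
Numerator = -((-0.3052) + 0.263 + 0.44 * 0.263^2) = 0.0117
Denominator = 104.9 * (0.263^(1/3) - 0.263/2) = 53.4146
nu = 0.0117 / 53.4146 = 2.1966e-04 mol/cm^3

2.1966e-04 mol/cm^3


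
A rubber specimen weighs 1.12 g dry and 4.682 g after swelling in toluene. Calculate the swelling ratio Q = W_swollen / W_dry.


Q = W_swollen / W_dry
Q = 4.682 / 1.12
Q = 4.18

Q = 4.18


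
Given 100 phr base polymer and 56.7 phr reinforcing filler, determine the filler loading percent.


Filler % = filler / (rubber + filler) * 100
= 56.7 / (100 + 56.7) * 100
= 56.7 / 156.7 * 100
= 36.18%

36.18%


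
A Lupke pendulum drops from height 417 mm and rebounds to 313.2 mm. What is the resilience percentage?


Resilience = h_rebound / h_drop * 100
= 313.2 / 417 * 100
= 75.1%

75.1%


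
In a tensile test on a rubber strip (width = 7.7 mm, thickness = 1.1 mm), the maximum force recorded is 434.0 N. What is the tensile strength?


Area = width * thickness = 7.7 * 1.1 = 8.47 mm^2
TS = force / area = 434.0 / 8.47 = 51.24 MPa

51.24 MPa


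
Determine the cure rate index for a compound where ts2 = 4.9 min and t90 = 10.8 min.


CRI = 100 / (t90 - ts2)
= 100 / (10.8 - 4.9)
= 100 / 5.9
= 16.95 min^-1

16.95 min^-1


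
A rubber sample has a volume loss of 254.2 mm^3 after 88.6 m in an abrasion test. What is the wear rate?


Rate = volume_loss / distance
= 254.2 / 88.6
= 2.869 mm^3/m

2.869 mm^3/m


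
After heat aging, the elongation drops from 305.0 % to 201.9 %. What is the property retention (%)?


Retention = aged / original * 100
= 201.9 / 305.0 * 100
= 66.2%

66.2%


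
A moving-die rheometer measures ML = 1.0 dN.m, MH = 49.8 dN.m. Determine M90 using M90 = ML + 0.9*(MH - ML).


M90 = ML + 0.9 * (MH - ML)
M90 = 1.0 + 0.9 * (49.8 - 1.0)
M90 = 1.0 + 0.9 * 48.8
M90 = 44.92 dN.m

44.92 dN.m


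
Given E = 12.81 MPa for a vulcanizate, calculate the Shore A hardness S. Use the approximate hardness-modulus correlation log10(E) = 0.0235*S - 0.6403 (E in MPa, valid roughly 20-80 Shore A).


log10(E) = 0.0235*S - 0.6403  =>  S = (log10(E) + 0.6403) / 0.0235
log10(12.81) = 1.107549
S = (1.107549 + 0.6403) / 0.0235 = 1.747849 / 0.0235
S = 74.4

Shore A = 74.4


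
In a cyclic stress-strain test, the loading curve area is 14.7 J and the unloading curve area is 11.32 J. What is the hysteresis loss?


Hysteresis loss = loading - unloading
= 14.7 - 11.32
= 3.38 J

3.38 J


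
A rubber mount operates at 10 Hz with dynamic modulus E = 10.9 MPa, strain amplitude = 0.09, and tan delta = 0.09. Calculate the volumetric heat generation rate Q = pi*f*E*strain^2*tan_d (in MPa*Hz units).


Q = pi * f * E * strain^2 * tan_d
= pi * 10 * 10.9 * 0.09^2 * 0.09
= pi * 10 * 10.9 * 0.0081 * 0.09
= 0.2496

Q = 0.2496


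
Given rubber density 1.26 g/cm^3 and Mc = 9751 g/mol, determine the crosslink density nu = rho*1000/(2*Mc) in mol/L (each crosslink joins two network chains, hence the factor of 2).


nu = rho * 1000 / (2 * Mc)
nu = 1.26 * 1000 / (2 * 9751)
nu = 1260.0 / 19502
nu = 0.0646 mol/L

0.0646 mol/L


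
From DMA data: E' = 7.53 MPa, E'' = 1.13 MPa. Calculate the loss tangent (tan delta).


tan delta = E'' / E'
= 1.13 / 7.53
= 0.1501

tan delta = 0.1501


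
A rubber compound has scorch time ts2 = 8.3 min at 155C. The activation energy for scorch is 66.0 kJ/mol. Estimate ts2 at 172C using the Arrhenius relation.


Convert temperatures: T1 = 155 + 273.15 = 428.15 K, T2 = 172 + 273.15 = 445.15 K
ts2_new = 8.3 * exp(66000 / 8.314 * (1/445.15 - 1/428.15))
1/T2 - 1/T1 = -8.9196e-05
ts2_new = 4.09 min

4.09 min


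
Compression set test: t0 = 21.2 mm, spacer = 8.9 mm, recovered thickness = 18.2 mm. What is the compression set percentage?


CS = (t0 - recovered) / (t0 - ts) * 100
= (21.2 - 18.2) / (21.2 - 8.9) * 100
= 3.0 / 12.3 * 100
= 24.4%

24.4%


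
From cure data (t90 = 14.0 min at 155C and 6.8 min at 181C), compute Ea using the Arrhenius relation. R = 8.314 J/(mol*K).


T1 = 428.15 K, T2 = 454.15 K
1/T1 - 1/T2 = 1.3371e-04
ln(t1/t2) = ln(14.0/6.8) = 0.7221
Ea = 8.314 * 0.7221 / 1.3371e-04 = 44900.3952 J/mol
Ea = 44.9 kJ/mol

44.9 kJ/mol


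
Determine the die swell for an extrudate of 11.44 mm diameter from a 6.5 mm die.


Die swell ratio = D_extrudate / D_die
= 11.44 / 6.5
= 1.76

Die swell = 1.76


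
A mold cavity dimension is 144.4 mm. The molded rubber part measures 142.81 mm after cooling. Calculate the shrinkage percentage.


Shrinkage = (mold - part) / mold * 100
= (144.4 - 142.81) / 144.4 * 100
= 1.59 / 144.4 * 100
= 1.1%

1.1%


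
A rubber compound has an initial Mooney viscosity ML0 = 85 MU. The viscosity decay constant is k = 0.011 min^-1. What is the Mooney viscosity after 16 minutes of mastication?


ML = ML0 * exp(-k * t)
ML = 85 * exp(-0.011 * 16)
ML = 85 * 0.8386
ML = 71.28 MU

71.28 MU


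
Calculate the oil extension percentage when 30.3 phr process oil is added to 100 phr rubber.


Oil % = oil / (100 + oil) * 100
= 30.3 / (100 + 30.3) * 100
= 30.3 / 130.3 * 100
= 23.25%

23.25%
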